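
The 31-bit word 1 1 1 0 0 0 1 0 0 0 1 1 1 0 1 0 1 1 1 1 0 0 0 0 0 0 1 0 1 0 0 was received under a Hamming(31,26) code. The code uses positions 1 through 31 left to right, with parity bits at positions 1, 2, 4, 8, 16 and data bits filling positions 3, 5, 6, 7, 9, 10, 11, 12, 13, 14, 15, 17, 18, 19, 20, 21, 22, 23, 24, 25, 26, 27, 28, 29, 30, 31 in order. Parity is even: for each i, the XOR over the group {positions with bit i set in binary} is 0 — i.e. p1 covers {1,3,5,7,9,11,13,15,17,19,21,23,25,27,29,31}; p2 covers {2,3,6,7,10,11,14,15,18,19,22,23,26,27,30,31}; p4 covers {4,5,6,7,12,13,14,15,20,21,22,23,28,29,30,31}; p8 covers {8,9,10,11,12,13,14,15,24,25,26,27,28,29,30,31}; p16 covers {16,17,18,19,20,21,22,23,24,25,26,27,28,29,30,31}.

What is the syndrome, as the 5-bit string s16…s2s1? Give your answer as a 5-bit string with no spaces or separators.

00000

s1 (pos 1,3,5,7,9,11,13,15,17,19,21,23,25,27,29,31): 1⊕1⊕0⊕1⊕0⊕1⊕1⊕1⊕1⊕1⊕0⊕0⊕0⊕1⊕1⊕0 = 0
s2 (pos 2,3,6,7,10,11,14,15,18,19,22,23,26,27,30,31): 1⊕1⊕0⊕1⊕0⊕1⊕0⊕1⊕1⊕1⊕0⊕0⊕0⊕1⊕0⊕0 = 0
s4 (pos 4,5,6,7,12,13,14,15,20,21,22,23,28,29,30,31): 0⊕0⊕0⊕1⊕1⊕1⊕0⊕1⊕1⊕0⊕0⊕0⊕0⊕1⊕0⊕0 = 0
s8 (pos 8,9,10,11,12,13,14,15,24,25,26,27,28,29,30,31): 0⊕0⊕0⊕1⊕1⊕1⊕0⊕1⊕0⊕0⊕0⊕1⊕0⊕1⊕0⊕0 = 0
s16 (pos 16,17,18,19,20,21,22,23,24,25,26,27,28,29,30,31): 0⊕1⊕1⊕1⊕1⊕0⊕0⊕0⊕0⊕0⊕0⊕1⊕0⊕1⊕0⊕0 = 0
Syndrome s16…s1 = 00000 → no error.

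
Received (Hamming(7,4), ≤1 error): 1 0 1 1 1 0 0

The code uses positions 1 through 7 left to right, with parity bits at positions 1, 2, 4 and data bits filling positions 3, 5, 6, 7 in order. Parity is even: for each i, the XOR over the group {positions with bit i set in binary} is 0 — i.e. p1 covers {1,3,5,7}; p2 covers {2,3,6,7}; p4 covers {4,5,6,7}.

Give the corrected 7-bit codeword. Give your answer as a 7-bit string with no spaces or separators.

s1 (pos 1,3,5,7): 1⊕1⊕1⊕0 = 1
s2 (pos 2,3,6,7): 0⊕1⊕0⊕0 = 1
s4 (pos 4,5,6,7): 1⊕1⊕0⊕0 = 0
Syndrome s4…s1 = 011 → error at position 3.
Flip position 3: 1011100 → 1001100

1001100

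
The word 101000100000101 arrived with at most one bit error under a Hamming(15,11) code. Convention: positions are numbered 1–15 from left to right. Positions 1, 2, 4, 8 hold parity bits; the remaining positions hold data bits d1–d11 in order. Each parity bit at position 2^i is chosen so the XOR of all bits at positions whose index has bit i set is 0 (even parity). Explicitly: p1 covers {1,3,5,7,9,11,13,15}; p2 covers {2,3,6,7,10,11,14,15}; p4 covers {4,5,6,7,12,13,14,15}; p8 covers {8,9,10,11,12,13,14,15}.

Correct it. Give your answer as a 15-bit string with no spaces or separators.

s1 (pos 1,3,5,7,9,11,13,15): 1⊕1⊕0⊕1⊕0⊕0⊕1⊕1 = 1
s2 (pos 2,3,6,7,10,11,14,15): 0⊕1⊕0⊕1⊕0⊕0⊕0⊕1 = 1
s4 (pos 4,5,6,7,12,13,14,15): 0⊕0⊕0⊕1⊕0⊕1⊕0⊕1 = 1
s8 (pos 8,9,10,11,12,13,14,15): 0⊕0⊕0⊕0⊕0⊕1⊕0⊕1 = 0
Syndrome s8…s1 = 0111 → error at position 7.
Flip position 7: 101000100000101 → 101000000000101

101000000000101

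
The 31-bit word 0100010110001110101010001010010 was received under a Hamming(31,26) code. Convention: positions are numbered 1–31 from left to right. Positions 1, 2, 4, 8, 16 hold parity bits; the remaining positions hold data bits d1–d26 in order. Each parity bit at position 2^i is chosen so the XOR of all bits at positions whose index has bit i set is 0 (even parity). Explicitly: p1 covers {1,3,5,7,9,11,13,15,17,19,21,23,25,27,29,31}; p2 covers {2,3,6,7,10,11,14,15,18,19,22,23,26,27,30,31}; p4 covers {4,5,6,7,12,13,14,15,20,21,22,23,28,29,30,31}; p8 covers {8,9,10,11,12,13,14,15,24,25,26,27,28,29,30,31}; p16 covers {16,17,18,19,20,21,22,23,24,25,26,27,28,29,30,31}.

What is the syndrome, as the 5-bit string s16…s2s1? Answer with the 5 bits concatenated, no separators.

00010

s1 (pos 1,3,5,7,9,11,13,15,17,19,21,23,25,27,29,31): 0⊕0⊕0⊕0⊕1⊕0⊕1⊕1⊕1⊕1⊕1⊕0⊕1⊕1⊕0⊕0 = 0
s2 (pos 2,3,6,7,10,11,14,15,18,19,22,23,26,27,30,31): 1⊕0⊕1⊕0⊕0⊕0⊕1⊕1⊕0⊕1⊕0⊕0⊕0⊕1⊕1⊕0 = 1
s4 (pos 4,5,6,7,12,13,14,15,20,21,22,23,28,29,30,31): 0⊕0⊕1⊕0⊕0⊕1⊕1⊕1⊕0⊕1⊕0⊕0⊕0⊕0⊕1⊕0 = 0
s8 (pos 8,9,10,11,12,13,14,15,24,25,26,27,28,29,30,31): 1⊕1⊕0⊕0⊕0⊕1⊕1⊕1⊕0⊕1⊕0⊕1⊕0⊕0⊕1⊕0 = 0
s16 (pos 16,17,18,19,20,21,22,23,24,25,26,27,28,29,30,31): 0⊕1⊕0⊕1⊕0⊕1⊕0⊕0⊕0⊕1⊕0⊕1⊕0⊕0⊕1⊕0 = 0
Syndrome s16…s1 = 00010 → error at position 2.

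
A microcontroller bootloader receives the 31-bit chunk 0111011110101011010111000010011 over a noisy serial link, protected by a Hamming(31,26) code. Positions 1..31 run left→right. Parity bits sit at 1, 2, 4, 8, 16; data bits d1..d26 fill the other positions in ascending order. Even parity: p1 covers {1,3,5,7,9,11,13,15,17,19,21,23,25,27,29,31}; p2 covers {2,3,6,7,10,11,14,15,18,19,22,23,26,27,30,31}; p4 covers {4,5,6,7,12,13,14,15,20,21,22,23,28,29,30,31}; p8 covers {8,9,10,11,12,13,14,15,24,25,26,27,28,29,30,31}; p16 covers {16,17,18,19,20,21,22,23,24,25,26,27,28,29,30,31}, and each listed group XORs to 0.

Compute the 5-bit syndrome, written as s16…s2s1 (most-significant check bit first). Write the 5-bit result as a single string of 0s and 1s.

s1 (pos 1,3,5,7,9,11,13,15,17,19,21,23,25,27,29,31): 0⊕1⊕0⊕1⊕1⊕1⊕1⊕1⊕0⊕0⊕1⊕0⊕0⊕1⊕0⊕1 = 1
s2 (pos 2,3,6,7,10,11,14,15,18,19,22,23,26,27,30,31): 1⊕1⊕1⊕1⊕0⊕1⊕0⊕1⊕1⊕0⊕1⊕0⊕0⊕1⊕1⊕1 = 1
s4 (pos 4,5,6,7,12,13,14,15,20,21,22,23,28,29,30,31): 1⊕0⊕1⊕1⊕0⊕1⊕0⊕1⊕1⊕1⊕1⊕0⊕0⊕0⊕1⊕1 = 0
s8 (pos 8,9,10,11,12,13,14,15,24,25,26,27,28,29,30,31): 1⊕1⊕0⊕1⊕0⊕1⊕0⊕1⊕0⊕0⊕0⊕1⊕0⊕0⊕1⊕1 = 0
s16 (pos 16,17,18,19,20,21,22,23,24,25,26,27,28,29,30,31): 1⊕0⊕1⊕0⊕1⊕1⊕1⊕0⊕0⊕0⊕0⊕1⊕0⊕0⊕1⊕1 = 0
Syndrome s16…s1 = 00011 → error at position 3.

00011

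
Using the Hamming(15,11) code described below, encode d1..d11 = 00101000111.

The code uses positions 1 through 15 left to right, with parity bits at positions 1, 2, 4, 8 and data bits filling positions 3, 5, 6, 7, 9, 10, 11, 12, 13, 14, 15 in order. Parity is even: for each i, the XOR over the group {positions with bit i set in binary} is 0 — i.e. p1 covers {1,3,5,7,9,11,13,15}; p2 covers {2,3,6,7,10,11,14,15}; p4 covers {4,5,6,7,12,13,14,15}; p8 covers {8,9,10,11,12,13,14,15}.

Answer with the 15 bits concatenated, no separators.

Place data at non-parity positions: p1 p2 0 p4 0 1 0 p8 1 0 0 0 1 1 1
p1 (pos 1,3,5,7,9,11,13,15): XOR of data positions = 0⊕0⊕0⊕1⊕0⊕1⊕1 = 1
p2 (pos 2,3,6,7,10,11,14,15): XOR of data positions = 0⊕1⊕0⊕0⊕0⊕1⊕1 = 1
p4 (pos 4,5,6,7,12,13,14,15): XOR of data positions = 0⊕1⊕0⊕0⊕1⊕1⊕1 = 0
p8 (pos 8,9,10,11,12,13,14,15): XOR of data positions = 1⊕0⊕0⊕0⊕1⊕1⊕1 = 0
Codeword: 110001001000111

110001001000111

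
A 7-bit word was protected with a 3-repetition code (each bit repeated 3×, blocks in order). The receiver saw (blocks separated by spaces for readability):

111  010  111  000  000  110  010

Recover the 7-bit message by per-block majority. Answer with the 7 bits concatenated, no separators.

Block 1 (111): 3 ones → 1
Block 2 (010): 1 one → 0
Block 3 (111): 3 ones → 1
Block 4 (000): 0 ones → 0
Block 5 (000): 0 ones → 0
Block 6 (110): 2 ones → 1
Block 7 (010): 1 one → 0

1010010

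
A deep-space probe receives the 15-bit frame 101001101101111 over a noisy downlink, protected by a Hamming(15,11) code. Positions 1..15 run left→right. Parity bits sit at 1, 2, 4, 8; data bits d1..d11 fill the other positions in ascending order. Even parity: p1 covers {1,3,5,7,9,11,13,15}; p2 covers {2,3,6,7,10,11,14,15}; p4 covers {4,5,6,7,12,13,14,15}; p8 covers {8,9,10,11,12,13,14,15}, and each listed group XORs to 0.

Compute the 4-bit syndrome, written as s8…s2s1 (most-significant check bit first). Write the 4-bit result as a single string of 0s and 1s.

0000

s1 (pos 1,3,5,7,9,11,13,15): 1⊕1⊕0⊕1⊕1⊕0⊕1⊕1 = 0
s2 (pos 2,3,6,7,10,11,14,15): 0⊕1⊕1⊕1⊕1⊕0⊕1⊕1 = 0
s4 (pos 4,5,6,7,12,13,14,15): 0⊕0⊕1⊕1⊕1⊕1⊕1⊕1 = 0
s8 (pos 8,9,10,11,12,13,14,15): 0⊕1⊕1⊕0⊕1⊕1⊕1⊕1 = 0
Syndrome s8…s1 = 0000 → no error.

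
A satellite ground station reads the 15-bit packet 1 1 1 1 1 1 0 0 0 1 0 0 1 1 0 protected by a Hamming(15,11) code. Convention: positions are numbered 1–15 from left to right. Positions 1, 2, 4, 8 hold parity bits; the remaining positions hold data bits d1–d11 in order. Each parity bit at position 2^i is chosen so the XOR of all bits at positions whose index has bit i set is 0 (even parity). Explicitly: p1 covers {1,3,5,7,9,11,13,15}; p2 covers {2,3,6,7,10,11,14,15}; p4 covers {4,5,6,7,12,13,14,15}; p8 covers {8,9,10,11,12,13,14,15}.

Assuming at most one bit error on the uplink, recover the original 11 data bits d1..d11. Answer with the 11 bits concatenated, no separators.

11100100100

s1 (pos 1,3,5,7,9,11,13,15): 1⊕1⊕1⊕0⊕0⊕0⊕1⊕0 = 0
s2 (pos 2,3,6,7,10,11,14,15): 1⊕1⊕1⊕0⊕1⊕0⊕1⊕0 = 1
s4 (pos 4,5,6,7,12,13,14,15): 1⊕1⊕1⊕0⊕0⊕1⊕1⊕0 = 1
s8 (pos 8,9,10,11,12,13,14,15): 0⊕0⊕1⊕0⊕0⊕1⊕1⊕0 = 1
Syndrome s8…s1 = 1110 → error at position 14.
Flip position 14: 111111000100110 → 111111000100100
Read data bits from positions 3,5,6,7,9,10,11,12,13,14,15: 11100100100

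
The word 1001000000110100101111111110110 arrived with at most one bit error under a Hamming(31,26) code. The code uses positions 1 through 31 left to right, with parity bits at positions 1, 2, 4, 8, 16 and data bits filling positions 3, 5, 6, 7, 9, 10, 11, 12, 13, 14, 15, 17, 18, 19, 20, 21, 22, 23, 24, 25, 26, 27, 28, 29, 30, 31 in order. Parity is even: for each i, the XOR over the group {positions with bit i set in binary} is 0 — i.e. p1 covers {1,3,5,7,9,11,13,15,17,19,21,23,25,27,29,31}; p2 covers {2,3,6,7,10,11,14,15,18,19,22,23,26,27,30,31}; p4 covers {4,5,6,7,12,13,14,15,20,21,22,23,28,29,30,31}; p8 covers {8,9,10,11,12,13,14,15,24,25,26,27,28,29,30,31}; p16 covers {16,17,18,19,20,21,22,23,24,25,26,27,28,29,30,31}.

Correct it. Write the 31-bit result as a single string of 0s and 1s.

s1 (pos 1,3,5,7,9,11,13,15,17,19,21,23,25,27,29,31): 1⊕0⊕0⊕0⊕0⊕1⊕0⊕0⊕1⊕1⊕1⊕1⊕1⊕1⊕1⊕0 = 1
s2 (pos 2,3,6,7,10,11,14,15,18,19,22,23,26,27,30,31): 0⊕0⊕0⊕0⊕0⊕1⊕1⊕0⊕0⊕1⊕1⊕1⊕1⊕1⊕1⊕0 = 0
s4 (pos 4,5,6,7,12,13,14,15,20,21,22,23,28,29,30,31): 1⊕0⊕0⊕0⊕1⊕0⊕1⊕0⊕1⊕1⊕1⊕1⊕0⊕1⊕1⊕0 = 1
s8 (pos 8,9,10,11,12,13,14,15,24,25,26,27,28,29,30,31): 0⊕0⊕0⊕1⊕1⊕0⊕1⊕0⊕1⊕1⊕1⊕1⊕0⊕1⊕1⊕0 = 1
s16 (pos 16,17,18,19,20,21,22,23,24,25,26,27,28,29,30,31): 0⊕1⊕0⊕1⊕1⊕1⊕1⊕1⊕1⊕1⊕1⊕1⊕0⊕1⊕1⊕0 = 0
Syndrome s16…s1 = 01101 → error at position 13.
Flip position 13: 1001000000110100101111111110110 → 1001000000111100101111111110110

1001000000111100101111111110110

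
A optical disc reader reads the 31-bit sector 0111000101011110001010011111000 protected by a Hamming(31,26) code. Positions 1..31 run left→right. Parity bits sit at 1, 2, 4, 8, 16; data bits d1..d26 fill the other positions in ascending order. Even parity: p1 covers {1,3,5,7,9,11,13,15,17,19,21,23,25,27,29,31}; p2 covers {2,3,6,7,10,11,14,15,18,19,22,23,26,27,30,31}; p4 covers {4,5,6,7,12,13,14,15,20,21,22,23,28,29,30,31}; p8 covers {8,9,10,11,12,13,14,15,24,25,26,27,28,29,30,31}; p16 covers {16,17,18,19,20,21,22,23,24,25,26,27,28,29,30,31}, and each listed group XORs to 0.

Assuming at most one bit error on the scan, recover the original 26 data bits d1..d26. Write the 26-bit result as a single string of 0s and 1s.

10000101111001010011111100

s1 (pos 1,3,5,7,9,11,13,15,17,19,21,23,25,27,29,31): 0⊕1⊕0⊕0⊕0⊕0⊕1⊕1⊕0⊕1⊕1⊕0⊕1⊕1⊕0⊕0 = 1
s2 (pos 2,3,6,7,10,11,14,15,18,19,22,23,26,27,30,31): 1⊕1⊕0⊕0⊕1⊕0⊕1⊕1⊕0⊕1⊕0⊕0⊕1⊕1⊕0⊕0 = 0
s4 (pos 4,5,6,7,12,13,14,15,20,21,22,23,28,29,30,31): 1⊕0⊕0⊕0⊕1⊕1⊕1⊕1⊕0⊕1⊕0⊕0⊕1⊕0⊕0⊕0 = 1
s8 (pos 8,9,10,11,12,13,14,15,24,25,26,27,28,29,30,31): 1⊕0⊕1⊕0⊕1⊕1⊕1⊕1⊕1⊕1⊕1⊕1⊕1⊕0⊕0⊕0 = 1
s16 (pos 16,17,18,19,20,21,22,23,24,25,26,27,28,29,30,31): 0⊕0⊕0⊕1⊕0⊕1⊕0⊕0⊕1⊕1⊕1⊕1⊕1⊕0⊕0⊕0 = 1
Syndrome s16…s1 = 11101 → error at position 29.
Flip position 29: 0111000101011110001010011111000 → 0111000101011110001010011111100
Read data bits from positions 3,5,6,7,9,10,11,12,13,14,15,17,18,19,20,21,22,23,24,25,26,27,28,29,30,31: 10000101111001010011111100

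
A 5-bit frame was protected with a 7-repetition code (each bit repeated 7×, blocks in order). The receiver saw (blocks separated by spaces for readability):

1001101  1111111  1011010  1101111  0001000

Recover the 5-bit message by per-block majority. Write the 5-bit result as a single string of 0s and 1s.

11110

Block 1 (1001101): 4 ones → 1
Block 2 (1111111): 7 ones → 1
Block 3 (1011010): 4 ones → 1
Block 4 (1101111): 6 ones → 1
Block 5 (0001000): 1 one → 0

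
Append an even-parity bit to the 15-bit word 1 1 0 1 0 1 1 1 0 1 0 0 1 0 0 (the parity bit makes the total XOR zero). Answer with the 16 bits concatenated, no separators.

XOR of the 15 data bits: 1⊕1⊕0⊕1⊕0⊕1⊕1⊕1⊕0⊕1⊕0⊕0⊕1⊕0⊕0 = 0
Parity bit = 0 (so all 16 bits XOR to 0).

1101011101001000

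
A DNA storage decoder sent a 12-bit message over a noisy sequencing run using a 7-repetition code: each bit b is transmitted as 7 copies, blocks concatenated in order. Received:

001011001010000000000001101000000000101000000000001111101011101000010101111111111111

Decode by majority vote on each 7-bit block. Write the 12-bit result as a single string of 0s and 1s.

Block 1 (0010110): 3 ones → 0
Block 2 (0101000): 2 ones → 0
Block 3 (0000000): 0 ones → 0
Block 4 (0011010): 3 ones → 0
Block 5 (0000000): 0 ones → 0
Block 6 (0101000): 2 ones → 0
Block 7 (0000000): 0 ones → 0
Block 8 (0111110): 5 ones → 1
Block 9 (1011101): 5 ones → 1
Block 10 (0000101): 2 ones → 0
Block 11 (0111111): 6 ones → 1
Block 12 (1111111): 7 ones → 1

000000011011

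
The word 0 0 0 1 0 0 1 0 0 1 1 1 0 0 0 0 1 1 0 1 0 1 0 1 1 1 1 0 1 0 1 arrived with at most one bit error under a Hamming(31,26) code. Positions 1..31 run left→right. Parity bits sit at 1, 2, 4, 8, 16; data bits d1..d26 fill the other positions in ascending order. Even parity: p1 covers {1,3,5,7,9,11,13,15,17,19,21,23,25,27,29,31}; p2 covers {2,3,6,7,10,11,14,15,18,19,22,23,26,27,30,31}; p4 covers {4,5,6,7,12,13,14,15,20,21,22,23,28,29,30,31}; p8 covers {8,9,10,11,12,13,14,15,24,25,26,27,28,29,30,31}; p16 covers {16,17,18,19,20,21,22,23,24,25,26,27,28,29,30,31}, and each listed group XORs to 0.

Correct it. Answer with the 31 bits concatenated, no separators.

s1 (pos 1,3,5,7,9,11,13,15,17,19,21,23,25,27,29,31): 0⊕0⊕0⊕1⊕0⊕1⊕0⊕0⊕1⊕0⊕0⊕0⊕1⊕1⊕1⊕1 = 1
s2 (pos 2,3,6,7,10,11,14,15,18,19,22,23,26,27,30,31): 0⊕0⊕0⊕1⊕1⊕1⊕0⊕0⊕1⊕0⊕1⊕0⊕1⊕1⊕0⊕1 = 0
s4 (pos 4,5,6,7,12,13,14,15,20,21,22,23,28,29,30,31): 1⊕0⊕0⊕1⊕1⊕0⊕0⊕0⊕1⊕0⊕1⊕0⊕0⊕1⊕0⊕1 = 1
s8 (pos 8,9,10,11,12,13,14,15,24,25,26,27,28,29,30,31): 0⊕0⊕1⊕1⊕1⊕0⊕0⊕0⊕1⊕1⊕1⊕1⊕0⊕1⊕0⊕1 = 1
s16 (pos 16,17,18,19,20,21,22,23,24,25,26,27,28,29,30,31): 0⊕1⊕1⊕0⊕1⊕0⊕1⊕0⊕1⊕1⊕1⊕1⊕0⊕1⊕0⊕1 = 0
Syndrome s16…s1 = 01101 → error at position 13.
Flip position 13: 0001001001110000110101011110101 → 0001001001111000110101011110101

0001001001111000110101011110101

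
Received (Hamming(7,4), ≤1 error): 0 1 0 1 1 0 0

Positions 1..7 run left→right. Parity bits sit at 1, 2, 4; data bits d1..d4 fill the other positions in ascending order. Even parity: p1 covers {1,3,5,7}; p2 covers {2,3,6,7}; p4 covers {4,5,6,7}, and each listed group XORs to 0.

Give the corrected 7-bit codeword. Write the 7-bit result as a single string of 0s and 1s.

0111100

s1 (pos 1,3,5,7): 0⊕0⊕1⊕0 = 1
s2 (pos 2,3,6,7): 1⊕0⊕0⊕0 = 1
s4 (pos 4,5,6,7): 1⊕1⊕0⊕0 = 0
Syndrome s4…s1 = 011 → error at position 3.
Flip position 3: 0101100 → 0111100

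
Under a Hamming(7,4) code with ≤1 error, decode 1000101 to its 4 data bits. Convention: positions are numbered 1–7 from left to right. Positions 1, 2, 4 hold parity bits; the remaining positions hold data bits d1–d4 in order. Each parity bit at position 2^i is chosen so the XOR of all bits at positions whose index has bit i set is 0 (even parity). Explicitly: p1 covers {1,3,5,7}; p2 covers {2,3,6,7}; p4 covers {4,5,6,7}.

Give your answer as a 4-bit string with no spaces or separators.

1101

s1 (pos 1,3,5,7): 1⊕0⊕1⊕1 = 1
s2 (pos 2,3,6,7): 0⊕0⊕0⊕1 = 1
s4 (pos 4,5,6,7): 0⊕1⊕0⊕1 = 0
Syndrome s4…s1 = 011 → error at position 3.
Flip position 3: 1000101 → 1010101
Read data bits from positions 3,5,6,7: 1101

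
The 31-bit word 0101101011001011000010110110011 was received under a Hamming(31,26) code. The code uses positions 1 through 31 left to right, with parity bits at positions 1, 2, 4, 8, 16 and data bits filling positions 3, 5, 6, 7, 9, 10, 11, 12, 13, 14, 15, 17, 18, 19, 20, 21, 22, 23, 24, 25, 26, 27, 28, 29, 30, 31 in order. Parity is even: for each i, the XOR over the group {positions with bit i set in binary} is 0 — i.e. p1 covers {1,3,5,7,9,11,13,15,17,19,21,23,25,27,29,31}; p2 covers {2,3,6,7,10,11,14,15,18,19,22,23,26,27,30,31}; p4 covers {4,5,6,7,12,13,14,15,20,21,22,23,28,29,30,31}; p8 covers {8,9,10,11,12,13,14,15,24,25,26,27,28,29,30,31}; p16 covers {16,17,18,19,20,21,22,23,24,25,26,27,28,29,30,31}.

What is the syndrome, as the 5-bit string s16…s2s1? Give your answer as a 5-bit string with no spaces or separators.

s1 (pos 1,3,5,7,9,11,13,15,17,19,21,23,25,27,29,31): 0⊕0⊕1⊕1⊕1⊕0⊕1⊕1⊕0⊕0⊕1⊕1⊕0⊕1⊕0⊕1 = 1
s2 (pos 2,3,6,7,10,11,14,15,18,19,22,23,26,27,30,31): 1⊕0⊕0⊕1⊕1⊕0⊕0⊕1⊕0⊕0⊕0⊕1⊕1⊕1⊕1⊕1 = 1
s4 (pos 4,5,6,7,12,13,14,15,20,21,22,23,28,29,30,31): 1⊕1⊕0⊕1⊕0⊕1⊕0⊕1⊕0⊕1⊕0⊕1⊕0⊕0⊕1⊕1 = 1
s8 (pos 8,9,10,11,12,13,14,15,24,25,26,27,28,29,30,31): 0⊕1⊕1⊕0⊕0⊕1⊕0⊕1⊕1⊕0⊕1⊕1⊕0⊕0⊕1⊕1 = 1
s16 (pos 16,17,18,19,20,21,22,23,24,25,26,27,28,29,30,31): 1⊕0⊕0⊕0⊕0⊕1⊕0⊕1⊕1⊕0⊕1⊕1⊕0⊕0⊕1⊕1 = 0
Syndrome s16…s1 = 01111 → error at position 15.

01111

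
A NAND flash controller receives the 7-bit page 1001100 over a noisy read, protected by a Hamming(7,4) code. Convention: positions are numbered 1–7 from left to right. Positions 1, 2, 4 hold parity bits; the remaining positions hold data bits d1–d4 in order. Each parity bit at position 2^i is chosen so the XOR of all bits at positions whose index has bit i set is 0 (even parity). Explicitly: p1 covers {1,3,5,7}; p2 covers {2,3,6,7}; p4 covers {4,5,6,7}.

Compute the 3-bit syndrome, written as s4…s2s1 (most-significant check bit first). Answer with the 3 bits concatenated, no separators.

000

s1 (pos 1,3,5,7): 1⊕0⊕1⊕0 = 0
s2 (pos 2,3,6,7): 0⊕0⊕0⊕0 = 0
s4 (pos 4,5,6,7): 1⊕1⊕0⊕0 = 0
Syndrome s4…s1 = 000 → no error.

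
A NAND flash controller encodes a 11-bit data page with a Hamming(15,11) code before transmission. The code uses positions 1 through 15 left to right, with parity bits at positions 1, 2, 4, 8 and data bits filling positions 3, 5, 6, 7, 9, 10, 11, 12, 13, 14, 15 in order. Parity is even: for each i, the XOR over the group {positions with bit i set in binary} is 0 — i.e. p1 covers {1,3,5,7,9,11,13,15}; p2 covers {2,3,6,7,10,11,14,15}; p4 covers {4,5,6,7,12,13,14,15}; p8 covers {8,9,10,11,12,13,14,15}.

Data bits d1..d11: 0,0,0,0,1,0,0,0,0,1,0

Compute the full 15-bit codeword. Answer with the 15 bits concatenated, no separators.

Place data at non-parity positions: p1 p2 0 p4 0 0 0 p8 1 0 0 0 0 1 0
p1 (pos 1,3,5,7,9,11,13,15): XOR of data positions = 0⊕0⊕0⊕1⊕0⊕0⊕0 = 1
p2 (pos 2,3,6,7,10,11,14,15): XOR of data positions = 0⊕0⊕0⊕0⊕0⊕1⊕0 = 1
p4 (pos 4,5,6,7,12,13,14,15): XOR of data positions = 0⊕0⊕0⊕0⊕0⊕1⊕0 = 1
p8 (pos 8,9,10,11,12,13,14,15): XOR of data positions = 1⊕0⊕0⊕0⊕0⊕1⊕0 = 0
Codeword: 110100001000010

110100001000010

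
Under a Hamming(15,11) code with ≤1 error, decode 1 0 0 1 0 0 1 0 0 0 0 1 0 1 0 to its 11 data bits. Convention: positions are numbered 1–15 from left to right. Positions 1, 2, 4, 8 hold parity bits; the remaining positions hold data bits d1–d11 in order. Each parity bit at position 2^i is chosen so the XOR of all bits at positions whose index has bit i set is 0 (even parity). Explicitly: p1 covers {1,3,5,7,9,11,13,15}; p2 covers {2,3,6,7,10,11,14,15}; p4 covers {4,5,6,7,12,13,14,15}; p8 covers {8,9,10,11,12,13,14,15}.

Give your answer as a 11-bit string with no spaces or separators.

s1 (pos 1,3,5,7,9,11,13,15): 1⊕0⊕0⊕1⊕0⊕0⊕0⊕0 = 0
s2 (pos 2,3,6,7,10,11,14,15): 0⊕0⊕0⊕1⊕0⊕0⊕1⊕0 = 0
s4 (pos 4,5,6,7,12,13,14,15): 1⊕0⊕0⊕1⊕1⊕0⊕1⊕0 = 0
s8 (pos 8,9,10,11,12,13,14,15): 0⊕0⊕0⊕0⊕1⊕0⊕1⊕0 = 0
Syndrome s8…s1 = 0000 → no error.
Read data bits from positions 3,5,6,7,9,10,11,12,13,14,15: 00010001010

00010001010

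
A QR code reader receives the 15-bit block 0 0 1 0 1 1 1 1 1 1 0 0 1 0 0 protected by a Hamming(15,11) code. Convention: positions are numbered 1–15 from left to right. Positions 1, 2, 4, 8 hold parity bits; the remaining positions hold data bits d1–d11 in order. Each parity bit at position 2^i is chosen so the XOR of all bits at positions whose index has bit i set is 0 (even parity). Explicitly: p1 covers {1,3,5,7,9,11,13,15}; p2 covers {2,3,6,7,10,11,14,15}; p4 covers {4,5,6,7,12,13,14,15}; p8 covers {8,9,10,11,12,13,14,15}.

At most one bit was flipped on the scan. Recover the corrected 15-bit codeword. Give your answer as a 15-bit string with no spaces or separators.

s1 (pos 1,3,5,7,9,11,13,15): 0⊕1⊕1⊕1⊕1⊕0⊕1⊕0 = 1
s2 (pos 2,3,6,7,10,11,14,15): 0⊕1⊕1⊕1⊕1⊕0⊕0⊕0 = 0
s4 (pos 4,5,6,7,12,13,14,15): 0⊕1⊕1⊕1⊕0⊕1⊕0⊕0 = 0
s8 (pos 8,9,10,11,12,13,14,15): 1⊕1⊕1⊕0⊕0⊕1⊕0⊕0 = 0
Syndrome s8…s1 = 0001 → error at position 1.
Flip position 1: 001011111100100 → 101011111100100

101011111100100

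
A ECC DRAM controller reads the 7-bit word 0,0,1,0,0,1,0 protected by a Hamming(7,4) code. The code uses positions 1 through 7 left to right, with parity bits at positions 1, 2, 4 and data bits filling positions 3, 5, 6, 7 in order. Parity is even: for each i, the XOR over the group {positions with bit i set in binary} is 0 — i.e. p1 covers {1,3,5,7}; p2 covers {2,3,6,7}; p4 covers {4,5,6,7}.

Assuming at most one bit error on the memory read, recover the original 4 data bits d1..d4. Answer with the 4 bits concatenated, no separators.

1110

s1 (pos 1,3,5,7): 0⊕1⊕0⊕0 = 1
s2 (pos 2,3,6,7): 0⊕1⊕1⊕0 = 0
s4 (pos 4,5,6,7): 0⊕0⊕1⊕0 = 1
Syndrome s4…s1 = 101 → error at position 5.
Flip position 5: 0010010 → 0010110
Read data bits from positions 3,5,6,7: 1110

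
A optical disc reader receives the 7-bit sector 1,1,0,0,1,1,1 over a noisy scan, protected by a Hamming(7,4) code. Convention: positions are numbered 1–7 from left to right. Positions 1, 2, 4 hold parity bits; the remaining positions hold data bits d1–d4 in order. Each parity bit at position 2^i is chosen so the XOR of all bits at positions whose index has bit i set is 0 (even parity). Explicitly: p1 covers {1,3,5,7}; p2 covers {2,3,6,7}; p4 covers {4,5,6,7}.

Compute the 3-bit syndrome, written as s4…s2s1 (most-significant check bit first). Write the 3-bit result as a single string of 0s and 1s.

s1 (pos 1,3,5,7): 1⊕0⊕1⊕1 = 1
s2 (pos 2,3,6,7): 1⊕0⊕1⊕1 = 1
s4 (pos 4,5,6,7): 0⊕1⊕1⊕1 = 1
Syndrome s4…s1 = 111 → error at position 7.

111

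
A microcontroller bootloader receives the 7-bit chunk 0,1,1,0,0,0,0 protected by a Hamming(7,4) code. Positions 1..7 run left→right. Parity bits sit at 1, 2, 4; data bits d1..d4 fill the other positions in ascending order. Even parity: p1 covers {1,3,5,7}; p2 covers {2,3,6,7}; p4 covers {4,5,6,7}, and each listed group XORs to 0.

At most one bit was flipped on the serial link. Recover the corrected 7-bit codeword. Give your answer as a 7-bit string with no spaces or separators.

1110000

s1 (pos 1,3,5,7): 0⊕1⊕0⊕0 = 1
s2 (pos 2,3,6,7): 1⊕1⊕0⊕0 = 0
s4 (pos 4,5,6,7): 0⊕0⊕0⊕0 = 0
Syndrome s4…s1 = 001 → error at position 1.
Flip position 1: 0110000 → 1110000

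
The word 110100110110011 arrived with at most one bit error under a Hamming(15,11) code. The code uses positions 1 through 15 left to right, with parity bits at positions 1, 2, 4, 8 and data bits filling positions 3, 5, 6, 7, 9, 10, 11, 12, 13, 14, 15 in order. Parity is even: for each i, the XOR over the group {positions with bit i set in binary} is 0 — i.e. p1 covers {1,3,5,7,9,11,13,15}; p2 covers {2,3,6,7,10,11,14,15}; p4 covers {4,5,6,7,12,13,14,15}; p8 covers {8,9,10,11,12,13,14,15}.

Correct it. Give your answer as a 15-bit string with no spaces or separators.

110100100110011

s1 (pos 1,3,5,7,9,11,13,15): 1⊕0⊕0⊕1⊕0⊕1⊕0⊕1 = 0
s2 (pos 2,3,6,7,10,11,14,15): 1⊕0⊕0⊕1⊕1⊕1⊕1⊕1 = 0
s4 (pos 4,5,6,7,12,13,14,15): 1⊕0⊕0⊕1⊕0⊕0⊕1⊕1 = 0
s8 (pos 8,9,10,11,12,13,14,15): 1⊕0⊕1⊕1⊕0⊕0⊕1⊕1 = 1
Syndrome s8…s1 = 1000 → error at position 8.
Flip position 8: 110100110110011 → 110100100110011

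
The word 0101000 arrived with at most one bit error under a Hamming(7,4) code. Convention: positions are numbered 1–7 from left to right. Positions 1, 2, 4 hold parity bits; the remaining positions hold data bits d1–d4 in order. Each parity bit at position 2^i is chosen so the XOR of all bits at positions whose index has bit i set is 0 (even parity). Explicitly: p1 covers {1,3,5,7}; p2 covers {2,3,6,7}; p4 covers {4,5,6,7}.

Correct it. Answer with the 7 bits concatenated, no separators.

s1 (pos 1,3,5,7): 0⊕0⊕0⊕0 = 0
s2 (pos 2,3,6,7): 1⊕0⊕0⊕0 = 1
s4 (pos 4,5,6,7): 1⊕0⊕0⊕0 = 1
Syndrome s4…s1 = 110 → error at position 6.
Flip position 6: 0101000 → 0101010

0101010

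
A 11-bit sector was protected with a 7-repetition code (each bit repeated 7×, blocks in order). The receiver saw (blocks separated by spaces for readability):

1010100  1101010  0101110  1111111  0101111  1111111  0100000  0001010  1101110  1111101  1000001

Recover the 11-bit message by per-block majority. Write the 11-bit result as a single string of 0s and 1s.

01111100110

Block 1 (1010100): 3 ones → 0
Block 2 (1101010): 4 ones → 1
Block 3 (0101110): 4 ones → 1
Block 4 (1111111): 7 ones → 1
Block 5 (0101111): 5 ones → 1
Block 6 (1111111): 7 ones → 1
Block 7 (0100000): 1 one → 0
Block 8 (0001010): 2 ones → 0
Block 9 (1101110): 5 ones → 1
Block 10 (1111101): 6 ones → 1
Block 11 (1000001): 2 ones → 0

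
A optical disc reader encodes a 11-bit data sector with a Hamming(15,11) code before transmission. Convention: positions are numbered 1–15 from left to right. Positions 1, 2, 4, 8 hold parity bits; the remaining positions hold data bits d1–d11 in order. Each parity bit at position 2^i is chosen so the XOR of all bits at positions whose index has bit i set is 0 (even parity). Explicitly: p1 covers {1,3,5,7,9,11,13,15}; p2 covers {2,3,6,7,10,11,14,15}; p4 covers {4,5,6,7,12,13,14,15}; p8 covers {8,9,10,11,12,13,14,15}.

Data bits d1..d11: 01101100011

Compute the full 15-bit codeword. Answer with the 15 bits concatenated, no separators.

100011001100011

Place data at non-parity positions: p1 p2 0 p4 1 1 0 p8 1 1 0 0 0 1 1
p1 (pos 1,3,5,7,9,11,13,15): XOR of data positions = 0⊕1⊕0⊕1⊕0⊕0⊕1 = 1
p2 (pos 2,3,6,7,10,11,14,15): XOR of data positions = 0⊕1⊕0⊕1⊕0⊕1⊕1 = 0
p4 (pos 4,5,6,7,12,13,14,15): XOR of data positions = 1⊕1⊕0⊕0⊕0⊕1⊕1 = 0
p8 (pos 8,9,10,11,12,13,14,15): XOR of data positions = 1⊕1⊕0⊕0⊕0⊕1⊕1 = 0
Codeword: 100011001100011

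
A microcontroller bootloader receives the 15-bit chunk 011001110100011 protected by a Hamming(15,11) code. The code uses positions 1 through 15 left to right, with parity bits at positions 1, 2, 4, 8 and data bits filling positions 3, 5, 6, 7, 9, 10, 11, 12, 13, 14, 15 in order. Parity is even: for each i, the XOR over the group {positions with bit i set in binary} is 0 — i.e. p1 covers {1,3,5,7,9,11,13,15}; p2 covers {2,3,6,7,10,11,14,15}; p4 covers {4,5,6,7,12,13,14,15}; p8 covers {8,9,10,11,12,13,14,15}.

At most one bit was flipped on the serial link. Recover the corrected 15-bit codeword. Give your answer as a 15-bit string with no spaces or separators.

010001110100011

s1 (pos 1,3,5,7,9,11,13,15): 0⊕1⊕0⊕1⊕0⊕0⊕0⊕1 = 1
s2 (pos 2,3,6,7,10,11,14,15): 1⊕1⊕1⊕1⊕1⊕0⊕1⊕1 = 1
s4 (pos 4,5,6,7,12,13,14,15): 0⊕0⊕1⊕1⊕0⊕0⊕1⊕1 = 0
s8 (pos 8,9,10,11,12,13,14,15): 1⊕0⊕1⊕0⊕0⊕0⊕1⊕1 = 0
Syndrome s8…s1 = 0011 → error at position 3.
Flip position 3: 011001110100011 → 010001110100011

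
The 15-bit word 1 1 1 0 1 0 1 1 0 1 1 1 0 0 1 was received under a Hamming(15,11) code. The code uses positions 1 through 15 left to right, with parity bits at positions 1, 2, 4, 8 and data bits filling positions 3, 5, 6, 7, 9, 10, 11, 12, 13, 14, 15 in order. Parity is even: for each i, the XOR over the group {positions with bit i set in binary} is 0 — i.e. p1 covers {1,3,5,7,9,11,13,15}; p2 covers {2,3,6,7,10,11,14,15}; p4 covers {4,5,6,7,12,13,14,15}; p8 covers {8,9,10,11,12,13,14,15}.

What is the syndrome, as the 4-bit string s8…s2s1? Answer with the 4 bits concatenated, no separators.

s1 (pos 1,3,5,7,9,11,13,15): 1⊕1⊕1⊕1⊕0⊕1⊕0⊕1 = 0
s2 (pos 2,3,6,7,10,11,14,15): 1⊕1⊕0⊕1⊕1⊕1⊕0⊕1 = 0
s4 (pos 4,5,6,7,12,13,14,15): 0⊕1⊕0⊕1⊕1⊕0⊕0⊕1 = 0
s8 (pos 8,9,10,11,12,13,14,15): 1⊕0⊕1⊕1⊕1⊕0⊕0⊕1 = 1
Syndrome s8…s1 = 1000 → error at position 8.

1000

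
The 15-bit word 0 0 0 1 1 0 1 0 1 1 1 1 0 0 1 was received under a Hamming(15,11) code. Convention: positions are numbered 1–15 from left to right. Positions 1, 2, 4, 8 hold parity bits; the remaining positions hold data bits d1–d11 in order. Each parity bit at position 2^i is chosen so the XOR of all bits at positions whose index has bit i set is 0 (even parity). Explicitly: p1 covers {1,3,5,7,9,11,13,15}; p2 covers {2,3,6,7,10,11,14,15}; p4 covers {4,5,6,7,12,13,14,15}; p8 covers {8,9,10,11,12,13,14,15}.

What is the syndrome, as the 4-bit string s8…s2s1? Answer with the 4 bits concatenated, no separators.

s1 (pos 1,3,5,7,9,11,13,15): 0⊕0⊕1⊕1⊕1⊕1⊕0⊕1 = 1
s2 (pos 2,3,6,7,10,11,14,15): 0⊕0⊕0⊕1⊕1⊕1⊕0⊕1 = 0
s4 (pos 4,5,6,7,12,13,14,15): 1⊕1⊕0⊕1⊕1⊕0⊕0⊕1 = 1
s8 (pos 8,9,10,11,12,13,14,15): 0⊕1⊕1⊕1⊕1⊕0⊕0⊕1 = 1
Syndrome s8…s1 = 1101 → error at position 13.

1101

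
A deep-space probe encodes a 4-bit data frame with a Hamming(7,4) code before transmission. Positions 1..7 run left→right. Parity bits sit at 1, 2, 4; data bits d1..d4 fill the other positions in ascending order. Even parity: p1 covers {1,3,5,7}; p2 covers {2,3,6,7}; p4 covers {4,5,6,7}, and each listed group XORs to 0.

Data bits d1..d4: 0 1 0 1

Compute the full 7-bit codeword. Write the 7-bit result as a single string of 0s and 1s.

Place data at non-parity positions: p1 p2 0 p4 1 0 1
p1 (pos 1,3,5,7): XOR of data positions = 0⊕1⊕1 = 0
p2 (pos 2,3,6,7): XOR of data positions = 0⊕0⊕1 = 1
p4 (pos 4,5,6,7): XOR of data positions = 1⊕0⊕1 = 0
Codeword: 0100101

0100101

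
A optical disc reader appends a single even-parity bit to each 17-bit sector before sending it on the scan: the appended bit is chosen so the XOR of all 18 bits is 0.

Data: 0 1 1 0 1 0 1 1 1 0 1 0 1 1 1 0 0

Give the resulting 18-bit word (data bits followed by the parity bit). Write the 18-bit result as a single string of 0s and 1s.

011010111010111000

XOR of the 17 data bits: 0⊕1⊕1⊕0⊕1⊕0⊕1⊕1⊕1⊕0⊕1⊕0⊕1⊕1⊕1⊕0⊕0 = 0
Parity bit = 0 (so all 18 bits XOR to 0).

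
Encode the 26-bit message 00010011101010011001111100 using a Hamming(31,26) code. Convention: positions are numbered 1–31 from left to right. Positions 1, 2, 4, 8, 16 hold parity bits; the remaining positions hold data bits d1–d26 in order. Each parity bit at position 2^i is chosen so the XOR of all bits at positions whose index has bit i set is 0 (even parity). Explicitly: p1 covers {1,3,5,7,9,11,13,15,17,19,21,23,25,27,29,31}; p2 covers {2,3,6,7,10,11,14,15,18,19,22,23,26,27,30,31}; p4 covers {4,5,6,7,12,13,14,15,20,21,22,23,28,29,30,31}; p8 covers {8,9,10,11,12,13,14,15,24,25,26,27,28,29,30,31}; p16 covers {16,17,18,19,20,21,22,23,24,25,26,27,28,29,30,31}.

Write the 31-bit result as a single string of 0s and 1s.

0100001100111010010011001111100

Place data at non-parity positions: p1 p2 0 p4 0 0 1 p8 0 0 1 1 1 0 1 p16 0 1 0 0 1 1 0 0 1 1 1 1 1 0 0
p1 (pos 1,3,5,7,9,11,13,15,17,19,21,23,25,27,29,31): XOR of data positions = 0⊕0⊕1⊕0⊕1⊕1⊕1⊕0⊕0⊕1⊕0⊕1⊕1⊕1⊕0 = 0
p2 (pos 2,3,6,7,10,11,14,15,18,19,22,23,26,27,30,31): XOR of data positions = 0⊕0⊕1⊕0⊕1⊕0⊕1⊕1⊕0⊕1⊕0⊕1⊕1⊕0⊕0 = 1
p4 (pos 4,5,6,7,12,13,14,15,20,21,22,23,28,29,30,31): XOR of data positions = 0⊕0⊕1⊕1⊕1⊕0⊕1⊕0⊕1⊕1⊕0⊕1⊕1⊕0⊕0 = 0
p8 (pos 8,9,10,11,12,13,14,15,24,25,26,27,28,29,30,31): XOR of data positions = 0⊕0⊕1⊕1⊕1⊕0⊕1⊕0⊕1⊕1⊕1⊕1⊕1⊕0⊕0 = 1
p16 (pos 16,17,18,19,20,21,22,23,24,25,26,27,28,29,30,31): XOR of data positions = 0⊕1⊕0⊕0⊕1⊕1⊕0⊕0⊕1⊕1⊕1⊕1⊕1⊕0⊕0 = 0
Codeword: 0100001100111010010011001111100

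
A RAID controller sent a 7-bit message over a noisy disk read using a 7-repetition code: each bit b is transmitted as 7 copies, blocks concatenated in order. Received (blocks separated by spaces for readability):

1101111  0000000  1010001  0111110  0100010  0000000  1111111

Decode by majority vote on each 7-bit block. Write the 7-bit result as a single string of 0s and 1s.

Block 1 (1101111): 6 ones → 1
Block 2 (0000000): 0 ones → 0
Block 3 (1010001): 3 ones → 0
Block 4 (0111110): 5 ones → 1
Block 5 (0100010): 2 ones → 0
Block 6 (0000000): 0 ones → 0
Block 7 (1111111): 7 ones → 1

1001001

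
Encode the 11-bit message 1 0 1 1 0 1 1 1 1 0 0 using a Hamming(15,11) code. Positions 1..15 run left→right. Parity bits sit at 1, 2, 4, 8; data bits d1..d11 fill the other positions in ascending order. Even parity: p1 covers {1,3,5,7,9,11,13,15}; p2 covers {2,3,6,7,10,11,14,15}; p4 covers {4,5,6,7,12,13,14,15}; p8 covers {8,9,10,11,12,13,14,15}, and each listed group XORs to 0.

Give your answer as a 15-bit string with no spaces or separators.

011001100111100

Place data at non-parity positions: p1 p2 1 p4 0 1 1 p8 0 1 1 1 1 0 0
p1 (pos 1,3,5,7,9,11,13,15): XOR of data positions = 1⊕0⊕1⊕0⊕1⊕1⊕0 = 0
p2 (pos 2,3,6,7,10,11,14,15): XOR of data positions = 1⊕1⊕1⊕1⊕1⊕0⊕0 = 1
p4 (pos 4,5,6,7,12,13,14,15): XOR of data positions = 0⊕1⊕1⊕1⊕1⊕0⊕0 = 0
p8 (pos 8,9,10,11,12,13,14,15): XOR of data positions = 0⊕1⊕1⊕1⊕1⊕0⊕0 = 0
Codeword: 011001100111100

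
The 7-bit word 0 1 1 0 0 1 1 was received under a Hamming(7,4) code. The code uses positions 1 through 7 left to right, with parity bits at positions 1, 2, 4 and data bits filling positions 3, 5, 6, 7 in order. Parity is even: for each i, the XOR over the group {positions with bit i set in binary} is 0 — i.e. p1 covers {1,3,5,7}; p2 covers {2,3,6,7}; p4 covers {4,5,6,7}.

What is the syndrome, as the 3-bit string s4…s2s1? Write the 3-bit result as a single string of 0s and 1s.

s1 (pos 1,3,5,7): 0⊕1⊕0⊕1 = 0
s2 (pos 2,3,6,7): 1⊕1⊕1⊕1 = 0
s4 (pos 4,5,6,7): 0⊕0⊕1⊕1 = 0
Syndrome s4…s1 = 000 → no error.

000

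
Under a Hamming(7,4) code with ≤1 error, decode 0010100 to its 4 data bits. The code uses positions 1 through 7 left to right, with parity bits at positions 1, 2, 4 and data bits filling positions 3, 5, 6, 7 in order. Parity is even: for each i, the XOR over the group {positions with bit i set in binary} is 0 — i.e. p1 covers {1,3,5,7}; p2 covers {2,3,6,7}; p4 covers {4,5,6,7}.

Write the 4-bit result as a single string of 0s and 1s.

s1 (pos 1,3,5,7): 0⊕1⊕1⊕0 = 0
s2 (pos 2,3,6,7): 0⊕1⊕0⊕0 = 1
s4 (pos 4,5,6,7): 0⊕1⊕0⊕0 = 1
Syndrome s4…s1 = 110 → error at position 6.
Flip position 6: 0010100 → 0010110
Read data bits from positions 3,5,6,7: 1110

1110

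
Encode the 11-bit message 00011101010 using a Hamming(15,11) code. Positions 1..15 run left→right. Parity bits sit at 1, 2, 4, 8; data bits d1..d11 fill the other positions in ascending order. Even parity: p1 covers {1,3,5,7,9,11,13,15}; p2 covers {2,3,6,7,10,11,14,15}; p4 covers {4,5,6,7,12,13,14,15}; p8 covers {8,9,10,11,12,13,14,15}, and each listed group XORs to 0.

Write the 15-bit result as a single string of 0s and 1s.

Place data at non-parity positions: p1 p2 0 p4 0 0 1 p8 1 1 0 1 0 1 0
p1 (pos 1,3,5,7,9,11,13,15): XOR of data positions = 0⊕0⊕1⊕1⊕0⊕0⊕0 = 0
p2 (pos 2,3,6,7,10,11,14,15): XOR of data positions = 0⊕0⊕1⊕1⊕0⊕1⊕0 = 1
p4 (pos 4,5,6,7,12,13,14,15): XOR of data positions = 0⊕0⊕1⊕1⊕0⊕1⊕0 = 1
p8 (pos 8,9,10,11,12,13,14,15): XOR of data positions = 1⊕1⊕0⊕1⊕0⊕1⊕0 = 0
Codeword: 010100101101010

010100101101010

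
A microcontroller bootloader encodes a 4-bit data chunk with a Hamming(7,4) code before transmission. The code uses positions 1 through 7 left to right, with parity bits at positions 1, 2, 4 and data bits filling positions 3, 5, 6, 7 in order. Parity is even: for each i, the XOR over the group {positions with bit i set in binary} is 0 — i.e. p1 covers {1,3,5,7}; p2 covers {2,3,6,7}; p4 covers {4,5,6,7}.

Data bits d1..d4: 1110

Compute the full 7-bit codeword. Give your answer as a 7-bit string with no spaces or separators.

Place data at non-parity positions: p1 p2 1 p4 1 1 0
p1 (pos 1,3,5,7): XOR of data positions = 1⊕1⊕0 = 0
p2 (pos 2,3,6,7): XOR of data positions = 1⊕1⊕0 = 0
p4 (pos 4,5,6,7): XOR of data positions = 1⊕1⊕0 = 0
Codeword: 0010110

0010110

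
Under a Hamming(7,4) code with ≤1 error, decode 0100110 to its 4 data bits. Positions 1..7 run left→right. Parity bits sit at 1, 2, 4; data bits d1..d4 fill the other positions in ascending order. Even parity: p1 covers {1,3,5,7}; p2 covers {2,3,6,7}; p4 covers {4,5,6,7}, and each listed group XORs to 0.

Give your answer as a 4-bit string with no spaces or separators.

0110

s1 (pos 1,3,5,7): 0⊕0⊕1⊕0 = 1
s2 (pos 2,3,6,7): 1⊕0⊕1⊕0 = 0
s4 (pos 4,5,6,7): 0⊕1⊕1⊕0 = 0
Syndrome s4…s1 = 001 → error at position 1.
Flip position 1: 0100110 → 1100110
Read data bits from positions 3,5,6,7: 0110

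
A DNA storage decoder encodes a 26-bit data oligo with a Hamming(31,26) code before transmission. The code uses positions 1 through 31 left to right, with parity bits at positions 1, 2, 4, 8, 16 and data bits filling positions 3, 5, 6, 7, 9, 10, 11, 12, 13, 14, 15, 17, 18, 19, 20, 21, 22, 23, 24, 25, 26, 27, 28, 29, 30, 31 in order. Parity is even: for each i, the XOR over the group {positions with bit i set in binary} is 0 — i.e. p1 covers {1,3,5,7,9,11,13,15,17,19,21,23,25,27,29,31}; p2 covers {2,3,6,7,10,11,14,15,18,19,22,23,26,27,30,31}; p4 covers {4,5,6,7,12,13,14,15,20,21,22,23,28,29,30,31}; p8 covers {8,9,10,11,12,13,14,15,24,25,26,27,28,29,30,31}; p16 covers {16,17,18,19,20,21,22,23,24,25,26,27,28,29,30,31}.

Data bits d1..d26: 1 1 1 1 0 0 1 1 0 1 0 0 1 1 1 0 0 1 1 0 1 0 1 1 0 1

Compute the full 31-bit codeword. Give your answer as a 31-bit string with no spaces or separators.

Place data at non-parity positions: p1 p2 1 p4 1 1 1 p8 0 0 1 1 0 1 0 p16 0 1 1 1 0 0 1 1 0 1 0 1 1 0 1
p1 (pos 1,3,5,7,9,11,13,15,17,19,21,23,25,27,29,31): XOR of data positions = 1⊕1⊕1⊕0⊕1⊕0⊕0⊕0⊕1⊕0⊕1⊕0⊕0⊕1⊕1 = 0
p2 (pos 2,3,6,7,10,11,14,15,18,19,22,23,26,27,30,31): XOR of data positions = 1⊕1⊕1⊕0⊕1⊕1⊕0⊕1⊕1⊕0⊕1⊕1⊕0⊕0⊕1 = 0
p4 (pos 4,5,6,7,12,13,14,15,20,21,22,23,28,29,30,31): XOR of data positions = 1⊕1⊕1⊕1⊕0⊕1⊕0⊕1⊕0⊕0⊕1⊕1⊕1⊕0⊕1 = 0
p8 (pos 8,9,10,11,12,13,14,15,24,25,26,27,28,29,30,31): XOR of data positions = 0⊕0⊕1⊕1⊕0⊕1⊕0⊕1⊕0⊕1⊕0⊕1⊕1⊕0⊕1 = 0
p16 (pos 16,17,18,19,20,21,22,23,24,25,26,27,28,29,30,31): XOR of data positions = 0⊕1⊕1⊕1⊕0⊕0⊕1⊕1⊕0⊕1⊕0⊕1⊕1⊕0⊕1 = 1
Codeword: 0010111000110101011100110101101

0010111000110101011100110101101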